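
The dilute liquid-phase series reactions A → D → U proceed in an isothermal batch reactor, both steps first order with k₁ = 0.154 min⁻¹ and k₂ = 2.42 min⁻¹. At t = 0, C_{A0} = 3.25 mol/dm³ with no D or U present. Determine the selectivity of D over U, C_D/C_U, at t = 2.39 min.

The intermediate concentration in a first-order A→B→C sequence is C_D = k₁C_{A0}(e^(−k₁t) − e^(−k₂t))/(k₂−k₁).
e^(−k₁t) = e^(−0.154×2.39) = e^(−0.3681) = 0.6921; e^(−k₂t) = e^(−5.784) = 0.003077.
C_D = 0.154×3.25/(2.42−0.154) × (0.6921−0.003077) = 0.2209×0.6890 = 0.1522 mol/dm³.
C_A = C_{A0}e^(−k₁t) = 2.249 mol/dm³, so C_U = C_{A0}−C_A−C_D = 0.8486 mol/dm³; C_D/C_U = 0.179.

0.179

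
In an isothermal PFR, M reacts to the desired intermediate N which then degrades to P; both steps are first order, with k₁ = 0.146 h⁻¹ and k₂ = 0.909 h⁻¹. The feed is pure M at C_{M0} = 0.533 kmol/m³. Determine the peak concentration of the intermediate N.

0.0603 kmol/m³

Evaluating C_N at τ_opt = ln(k₂/k₁)/(k₂−k₁) gives C_{N,max}/C_{M0} = (k₁/k₂)^[k₂/(k₂−k₁)].
= (0.146/0.909)^(0.909/(0.909−0.146)) = (0.1606)^(1.191) = 0.1132.
C_{N,max} = 0.1132×0.533 = 0.0603 kmol/m³.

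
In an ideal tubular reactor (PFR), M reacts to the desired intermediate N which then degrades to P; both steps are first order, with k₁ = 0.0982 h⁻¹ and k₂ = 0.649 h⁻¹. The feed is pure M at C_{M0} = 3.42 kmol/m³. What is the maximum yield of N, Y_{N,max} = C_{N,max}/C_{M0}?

0.108

Evaluating C_N at τ_opt = ln(k₂/k₁)/(k₂−k₁) gives C_{N,max}/C_{M0} = (k₁/k₂)^[k₂/(k₂−k₁)].
= (0.0982/0.649)^(0.649/(0.649−0.0982)) = (0.1513)^(1.178) = 0.1081.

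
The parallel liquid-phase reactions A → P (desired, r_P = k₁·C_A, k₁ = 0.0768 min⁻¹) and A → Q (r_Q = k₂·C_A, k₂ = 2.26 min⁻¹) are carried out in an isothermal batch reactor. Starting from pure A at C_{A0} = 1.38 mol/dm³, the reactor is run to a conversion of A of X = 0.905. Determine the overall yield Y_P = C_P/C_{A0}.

C_A = C_{A0}(1−X) = 0.1311 mol/dm³.
Both paths are first order in A, so the instantaneous fraction to P is constant: dC_P/d(−C_A) = k₁/(k₁+k₂) = 0.03287.
C_P = 0.03287·(C_{A0}−C_A) = 0.03287×1.249 = 0.0410 mol/dm³.
Y_P = C_P/C_{A0} = 0.04105/1.38 = 0.0297.

0.0297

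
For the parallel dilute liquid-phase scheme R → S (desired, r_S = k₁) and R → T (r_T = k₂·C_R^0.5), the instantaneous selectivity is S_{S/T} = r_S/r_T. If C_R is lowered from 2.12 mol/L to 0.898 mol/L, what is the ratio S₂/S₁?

S_{S/T} = (k₁/k₂)·C_R^-0.5, so S₂/S₁ = (C_{R,2}/C_{R,1})^-0.5.
= (0.898/2.12)^(-0.5) = (0.4236)^(-0.5) = 1.54.
Selectivity toward S rises as C_R falls — low-concentration operation is favoured.

1.54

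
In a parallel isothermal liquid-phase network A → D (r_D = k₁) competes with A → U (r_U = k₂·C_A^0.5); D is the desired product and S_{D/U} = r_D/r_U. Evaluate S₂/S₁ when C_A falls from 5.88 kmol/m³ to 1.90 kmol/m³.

S_{D/U} = (k₁/k₂)·C_A^-0.5, so S₂/S₁ = (C_{A,2}/C_{A,1})^-0.5.
= (1.90/5.88)^(-0.5) = (0.3231)^(-0.5) = 1.76.

1.76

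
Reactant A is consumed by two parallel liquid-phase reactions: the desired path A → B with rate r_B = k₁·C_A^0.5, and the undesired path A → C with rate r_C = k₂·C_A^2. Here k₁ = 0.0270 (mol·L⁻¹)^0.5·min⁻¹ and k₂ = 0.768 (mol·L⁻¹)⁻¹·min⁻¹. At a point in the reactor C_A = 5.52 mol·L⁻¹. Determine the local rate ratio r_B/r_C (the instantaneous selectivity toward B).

S_{B/C} = r_B/r_C = (k₁·C_A^0.5)/(k₂·C_A^2) = (k₁/k₂)·C_A^-1.5.
= (0.0270×5.520^0.5) / (0.768×5.520^2) = 0.06344/23.40 = 0.00271.
The undesired path is higher order in A, so low C_A (CSTR or dilute feed) favours B.

0.00271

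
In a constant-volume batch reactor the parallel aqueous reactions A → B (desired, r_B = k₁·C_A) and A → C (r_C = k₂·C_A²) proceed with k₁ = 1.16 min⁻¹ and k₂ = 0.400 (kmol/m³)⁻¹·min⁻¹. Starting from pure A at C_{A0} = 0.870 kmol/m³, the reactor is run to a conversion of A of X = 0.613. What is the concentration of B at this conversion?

C_A = C_{A0}(1−X) = 0.3367 kmol/m³.
Along a PFR/batch, dC_B/dC_A = −r_B/(r_B+r_C) = −k₁/(k₁+k₂·C_A).
Integrating from C_{A0} to C_A: C_B = (1.16/0.400)·ln[(1.16+0.400·0.870)/(1.16+0.400·0.337)] = 2.900·ln(1.508/1.295) = 0.4423 kmol/m³.

0.442 kmol/m³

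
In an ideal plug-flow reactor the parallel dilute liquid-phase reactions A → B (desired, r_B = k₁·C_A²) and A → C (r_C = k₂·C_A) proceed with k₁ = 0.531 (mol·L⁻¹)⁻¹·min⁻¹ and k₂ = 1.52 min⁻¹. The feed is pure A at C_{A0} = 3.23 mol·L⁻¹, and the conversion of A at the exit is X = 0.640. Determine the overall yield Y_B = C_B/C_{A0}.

0.273

C_A = C_{A0}(1−X) = 1.163 mol·L⁻¹.
Along a PFR/batch, dC_C/dC_A = −r_C/(r_B+r_C) = −k₂/(k₂+k₁·C_A).
Integrating from C_{A0} to C_A: C_C = (1.52/0.531)·ln[(1.52+0.531·3.23)/(1.52+0.531·1.16)] = 2.863·ln(3.235/2.137) = 1.186 mol·L⁻¹.
Then C_B = (C_{A0}−C_A) − C_C = 2.067 − 1.186 = 0.8808 mol·L⁻¹.
Y_B = C_B/C_{A0} = 0.8808/3.23 = 0.273.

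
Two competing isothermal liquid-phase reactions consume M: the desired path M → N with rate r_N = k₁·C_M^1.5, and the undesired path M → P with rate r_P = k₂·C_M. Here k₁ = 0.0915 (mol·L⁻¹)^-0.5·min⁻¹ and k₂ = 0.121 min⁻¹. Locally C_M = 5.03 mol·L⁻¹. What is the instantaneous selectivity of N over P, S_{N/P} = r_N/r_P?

S_{N/P} = r_N/r_P = (k₁·C_M^1.5)/(k₂·C_M) = (k₁/k₂)·C_M^0.5.
= (0.0915×5.030^1.5) / (0.121×5.030) = 1.032/0.6086 = 1.70.

1.70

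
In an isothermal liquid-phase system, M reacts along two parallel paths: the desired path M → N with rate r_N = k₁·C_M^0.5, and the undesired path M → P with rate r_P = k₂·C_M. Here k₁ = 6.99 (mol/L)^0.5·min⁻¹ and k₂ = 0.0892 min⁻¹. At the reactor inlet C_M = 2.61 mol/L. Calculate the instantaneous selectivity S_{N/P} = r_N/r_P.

S_{N/P} = r_N/r_P = (k₁·C_M^0.5)/(k₂·C_M) = (k₁/k₂)·C_M^-0.5.
= (6.99×2.610^0.5) / (0.0892×2.610) = 11.29/0.2328 = 48.5.
The undesired path is higher order in M, so low C_M (CSTR or dilute feed) favours N.

48.5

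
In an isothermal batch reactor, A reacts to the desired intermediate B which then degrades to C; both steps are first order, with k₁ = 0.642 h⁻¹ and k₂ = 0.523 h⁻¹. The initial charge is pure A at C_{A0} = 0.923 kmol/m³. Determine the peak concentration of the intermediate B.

0.375 kmol/m³

Evaluating C_B at t_opt = ln(k₂/k₁)/(k₂−k₁) gives C_{B,max}/C_{A0} = (k₁/k₂)^[k₂/(k₂−k₁)].
= (0.642/0.523)^(0.523/(0.523−0.642)) = (1.228)^(-4.395) = 0.4062.
C_{B,max} = 0.4062×0.923 = 0.375 kmol/m³.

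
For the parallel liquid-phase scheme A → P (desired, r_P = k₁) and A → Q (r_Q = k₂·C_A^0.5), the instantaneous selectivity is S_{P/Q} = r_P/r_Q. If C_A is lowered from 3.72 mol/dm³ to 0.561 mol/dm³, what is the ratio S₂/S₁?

S_{P/Q} = (k₁/k₂)·C_A^-0.5, so S₂/S₁ = (C_{A,2}/C_{A,1})^-0.5.
= (0.561/3.72)^(-0.5) = (0.1508)^(-0.5) = 2.58.

2.58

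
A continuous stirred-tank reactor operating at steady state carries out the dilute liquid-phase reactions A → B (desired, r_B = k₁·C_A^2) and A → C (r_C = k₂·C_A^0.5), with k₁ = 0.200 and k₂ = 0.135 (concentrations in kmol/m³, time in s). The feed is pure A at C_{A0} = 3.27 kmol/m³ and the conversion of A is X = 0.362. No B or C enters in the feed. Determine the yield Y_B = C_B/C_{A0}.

Exit C_A = C_{A0}(1−X) = 3.27×0.638 = 2.086 kmol/m³.
Rates in a CSTR are evaluated at the outlet concentration: r_B = 0.200×2.086^2 = 0.8705, r_C = 0.135×2.086^0.5 = 0.1950.
Fraction of consumed A going to B: r_B/(r_B+r_C) = 0.8170.
C_B = 0.8170·C_{A0}·X = 0.8170×3.27×0.362 = 0.967 kmol/m³; Y_B = C_B/C_{A0} = 0.296.

0.296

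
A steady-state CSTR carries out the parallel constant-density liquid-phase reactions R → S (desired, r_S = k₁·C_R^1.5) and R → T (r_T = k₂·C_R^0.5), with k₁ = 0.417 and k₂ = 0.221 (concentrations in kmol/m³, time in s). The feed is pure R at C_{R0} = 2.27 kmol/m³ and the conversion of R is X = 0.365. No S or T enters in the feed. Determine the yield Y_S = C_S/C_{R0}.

Exit C_R = C_{R0}(1−X) = 2.27×0.635 = 1.441 kmol/m³.
Rates in a CSTR are evaluated at the outlet concentration: r_S = 0.417×1.441^1.5 = 0.7217, r_T = 0.221×1.441^0.5 = 0.2653.
Fraction of consumed R going to S: r_S/(r_S+r_T) = 0.7312.
C_S = 0.7312·C_{R0}·X = 0.7312×2.27×0.365 = 0.606 kmol/m³; Y_S = C_S/C_{R0} = 0.267.

0.267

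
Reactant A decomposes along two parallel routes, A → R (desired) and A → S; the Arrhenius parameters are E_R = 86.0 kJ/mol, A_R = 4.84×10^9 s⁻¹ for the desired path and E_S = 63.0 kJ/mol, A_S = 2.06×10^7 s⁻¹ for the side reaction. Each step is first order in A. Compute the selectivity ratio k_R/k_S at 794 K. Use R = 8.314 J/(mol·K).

Since both paths have the same order in A, the concentration cancels and S_{R/S} = k_R/k_S = (A_R/A_S)·exp[(E_S−E_R)/(RT)].
(E_S−E_R)/(RT) = (63.0−86.0)×10³/(8.314×794) = -23000/6601 = -3.484.
k_R/k_S = (4.84×10^9/2.06×10^7)·exp(-3.484) = 235.0 × 0.03068 = 7.21.

7.21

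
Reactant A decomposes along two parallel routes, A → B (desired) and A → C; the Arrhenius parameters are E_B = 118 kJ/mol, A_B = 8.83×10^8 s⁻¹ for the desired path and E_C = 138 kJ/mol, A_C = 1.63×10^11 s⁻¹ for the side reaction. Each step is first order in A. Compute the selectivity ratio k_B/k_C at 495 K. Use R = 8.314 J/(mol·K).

0.699

With equal orders, S_{B/C} = k_B/k_C = (A_B/A_C)·exp[(E_C−E_B)/(RT)].
(E_C−E_B)/(RT) = (138−118)×10³/(8.314×495) = 20000/4115 = 4.860.
k_B/k_C = (8.83×10^8/1.63×10^11)·exp(4.860) = 0.005417 × 129.0 = 0.699.
Since E_B < E_C, lowering the temperature improves selectivity toward B.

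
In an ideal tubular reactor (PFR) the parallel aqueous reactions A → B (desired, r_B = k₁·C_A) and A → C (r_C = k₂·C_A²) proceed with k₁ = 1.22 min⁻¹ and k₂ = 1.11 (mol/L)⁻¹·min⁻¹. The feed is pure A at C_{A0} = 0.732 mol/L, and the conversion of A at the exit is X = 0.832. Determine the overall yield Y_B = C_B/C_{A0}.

0.607

C_A = C_{A0}(1−X) = 0.1230 mol/L.
Along a PFR/batch, dC_B/dC_A = −r_B/(r_B+r_C) = −k₁/(k₁+k₂·C_A).
Integrating from C_{A0} to C_A: C_B = (1.22/1.11)·ln[(1.22+1.11·0.732)/(1.22+1.11·0.123)] = 1.099·ln(2.033/1.357) = 0.4444 mol/L.
Y_B = C_B/C_{A0} = 0.4444/0.732 = 0.607.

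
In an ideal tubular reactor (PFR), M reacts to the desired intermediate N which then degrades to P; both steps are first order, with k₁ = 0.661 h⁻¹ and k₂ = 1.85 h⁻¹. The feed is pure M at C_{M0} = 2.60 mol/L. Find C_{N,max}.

0.524 mol/L

Evaluating C_N at τ_opt = ln(k₂/k₁)/(k₂−k₁) gives C_{N,max}/C_{M0} = (k₁/k₂)^[k₂/(k₂−k₁)].
= (0.661/1.85)^(1.85/(1.85−0.661)) = (0.3573)^(1.556) = 0.2016.
C_{N,max} = 0.2016×2.60 = 0.524 mol/L.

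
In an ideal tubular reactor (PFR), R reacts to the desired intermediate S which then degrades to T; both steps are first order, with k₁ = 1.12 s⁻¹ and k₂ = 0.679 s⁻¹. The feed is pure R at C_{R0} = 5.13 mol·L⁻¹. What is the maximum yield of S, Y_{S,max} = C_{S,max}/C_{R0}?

Evaluating C_S at τ_opt = ln(k₂/k₁)/(k₂−k₁) gives C_{S,max}/C_{R0} = (k₁/k₂)^[k₂/(k₂−k₁)].
= (1.12/0.679)^(0.679/(0.679−1.12)) = (1.649)^(-1.540) = 0.4628.

0.463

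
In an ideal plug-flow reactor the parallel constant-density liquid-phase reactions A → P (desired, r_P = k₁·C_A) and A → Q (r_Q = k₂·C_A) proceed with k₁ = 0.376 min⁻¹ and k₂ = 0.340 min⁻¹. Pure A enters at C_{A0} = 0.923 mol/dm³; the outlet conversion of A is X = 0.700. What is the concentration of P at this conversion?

0.339 mol/dm³

C_A = C_{A0}(1−X) = 0.2769 mol/dm³.
Both paths are first order in A, so the instantaneous fraction to P is constant: dC_P/d(−C_A) = k₁/(k₁+k₂) = 0.5251.
C_P = 0.5251·(C_{A0}−C_A) = 0.5251×0.6461 = 0.339 mol/dm³.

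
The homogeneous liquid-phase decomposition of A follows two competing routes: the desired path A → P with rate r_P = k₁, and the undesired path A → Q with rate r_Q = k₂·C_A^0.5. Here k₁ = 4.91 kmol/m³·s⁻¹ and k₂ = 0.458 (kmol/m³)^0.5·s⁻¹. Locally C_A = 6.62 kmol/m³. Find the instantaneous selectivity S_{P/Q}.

4.17

S_{P/Q} = r_P/r_Q = (k₁)/(k₂·C_A^0.5) = (k₁/k₂)·C_A^-0.5.
= (4.91) / (0.458×6.620^0.5) = 4.910/1.178 = 4.17.
The undesired path is higher order in A, so low C_A (CSTR or dilute feed) favours P.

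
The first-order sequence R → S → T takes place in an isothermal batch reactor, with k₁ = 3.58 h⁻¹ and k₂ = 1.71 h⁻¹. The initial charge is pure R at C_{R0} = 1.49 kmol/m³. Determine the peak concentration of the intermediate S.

0.758 kmol/m³

At the optimum, C_{S,max}/C_{R0} = (k₁/k₂)^[k₂/(k₂−k₁)].
= (3.58/1.71)^(1.71/(1.71−3.58)) = (2.094)^(-0.9144) = 0.5088.
C_{S,max} = 0.5088×1.49 = 0.758 kmol/m³.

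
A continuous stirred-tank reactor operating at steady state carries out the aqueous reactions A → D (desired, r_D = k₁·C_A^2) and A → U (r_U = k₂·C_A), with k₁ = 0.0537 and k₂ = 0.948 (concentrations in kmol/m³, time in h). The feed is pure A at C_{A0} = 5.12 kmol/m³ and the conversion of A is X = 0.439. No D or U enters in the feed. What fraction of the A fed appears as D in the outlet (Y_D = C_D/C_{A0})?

Exit C_A = C_{A0}(1−X) = 5.12×0.561 = 2.872 kmol/m³.
A CSTR operates uniformly at the exit composition, giving r_D = 0.4430 and r_U = 2.723 (each k·C_A^n at C_A = 2.872).
Fraction of consumed A going to D: r_D/(r_D+r_U) = 0.1399.
C_D = 0.1399·C_{A0}·X = 0.1399×5.12×0.439 = 0.315 kmol/m³; Y_D = C_D/C_{A0} = 0.0614.

0.0614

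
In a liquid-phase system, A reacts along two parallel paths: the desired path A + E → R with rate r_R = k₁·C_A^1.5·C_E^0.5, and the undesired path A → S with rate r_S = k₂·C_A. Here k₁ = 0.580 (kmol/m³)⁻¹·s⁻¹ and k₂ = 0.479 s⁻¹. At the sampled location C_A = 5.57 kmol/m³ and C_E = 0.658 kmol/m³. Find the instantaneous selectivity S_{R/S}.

2.32

S_{R/S} = r_R/r_S = (k₁·C_A^1.5·C_E^0.5)/(k₂·C_A) = (k₁/k₂)·C_A^0.5·C_E^0.5.
= (0.580×5.570^1.5×0.6580^0.5) / (0.479×5.570) = 6.185/2.668 = 2.32.
Since the desired path is higher order in A, keeping C_A high (PFR or concentrated feed) favours R.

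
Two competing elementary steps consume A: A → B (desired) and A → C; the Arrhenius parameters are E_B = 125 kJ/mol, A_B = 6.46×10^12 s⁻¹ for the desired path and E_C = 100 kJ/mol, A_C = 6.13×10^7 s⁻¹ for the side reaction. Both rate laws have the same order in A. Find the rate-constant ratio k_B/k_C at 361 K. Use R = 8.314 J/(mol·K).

25.4

Since both paths have the same order in A, the concentration cancels and S_{B/C} = k_B/k_C = (A_B/A_C)·exp[(E_C−E_B)/(RT)].
(E_C−E_B)/(RT) = (100−125)×10³/(8.314×361) = -25000/3001 = -8.330.
k_B/k_C = (6.46×10^12/6.13×10^7)·exp(-8.330) = 1.054×10^5 × 2.413×10^-4 = 25.4.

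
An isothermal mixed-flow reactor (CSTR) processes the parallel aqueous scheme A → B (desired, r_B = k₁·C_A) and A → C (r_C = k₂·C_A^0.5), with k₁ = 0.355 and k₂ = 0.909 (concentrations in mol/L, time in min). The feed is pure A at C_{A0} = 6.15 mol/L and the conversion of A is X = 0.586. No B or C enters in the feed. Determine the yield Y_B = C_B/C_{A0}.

0.225

Exit C_A = C_{A0}(1−X) = 6.15×0.414 = 2.546 mol/L.
Rates in a CSTR are evaluated at the outlet concentration: r_B = 0.355×2.546 = 0.9039, r_C = 0.909×2.546^0.5 = 1.450.
Fraction of consumed A going to B: r_B/(r_B+r_C) = 0.3839.
C_B = 0.3839·C_{A0}·X = 0.3839×6.15×0.586 = 1.38 mol/L; Y_B = C_B/C_{A0} = 0.225.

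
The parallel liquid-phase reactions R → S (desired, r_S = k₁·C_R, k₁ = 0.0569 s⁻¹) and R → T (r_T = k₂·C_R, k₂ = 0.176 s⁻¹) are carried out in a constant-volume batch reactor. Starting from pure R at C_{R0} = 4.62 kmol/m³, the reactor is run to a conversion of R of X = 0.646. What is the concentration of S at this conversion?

0.729 kmol/m³

C_R = C_{R0}(1−X) = 1.635 kmol/m³.
Both paths are first order in R, so the instantaneous fraction to S is constant: dC_S/d(−C_R) = k₁/(k₁+k₂) = 0.2443.
C_S = 0.2443·(C_{R0}−C_R) = 0.2443×2.985 = 0.729 kmol/m³.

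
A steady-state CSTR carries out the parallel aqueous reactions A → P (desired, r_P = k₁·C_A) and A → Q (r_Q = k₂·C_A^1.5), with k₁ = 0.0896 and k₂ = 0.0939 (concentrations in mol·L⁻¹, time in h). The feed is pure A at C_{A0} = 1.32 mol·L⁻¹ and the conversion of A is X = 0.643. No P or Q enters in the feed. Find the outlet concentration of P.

0.494 mol·L⁻¹

Exit C_A = C_{A0}(1−X) = 1.32×0.357 = 0.4712 mol·L⁻¹.
A CSTR operates uniformly at the exit composition, giving r_P = 0.04222 and r_Q = 0.03038 (each k·C_A^n at C_A = 0.4712).
Fraction of consumed A going to P: r_P/(r_P+r_Q) = 0.5816.
C_P = 0.5816·C_{A0}·X = 0.5816×1.32×0.643 = 0.494 mol·L⁻¹.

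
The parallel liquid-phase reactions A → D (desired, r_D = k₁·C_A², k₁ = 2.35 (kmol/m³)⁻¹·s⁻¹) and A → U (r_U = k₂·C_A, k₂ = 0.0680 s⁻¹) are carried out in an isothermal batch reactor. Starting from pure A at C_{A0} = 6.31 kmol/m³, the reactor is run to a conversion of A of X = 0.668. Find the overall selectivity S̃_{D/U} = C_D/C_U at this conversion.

132

C_A = C_{A0}(1−X) = 2.095 kmol/m³.
Along a PFR/batch, dC_U/dC_A = −r_U/(r_D+r_U) = −k₂/(k₂+k₁·C_A).
Integrating from C_{A0} to C_A: C_U = (0.0680/2.35)·ln[(0.0680+2.35·6.31)/(0.0680+2.35·2.09)] = 0.02894·ln(14.90/4.991) = 0.03164 kmol/m³.
Then C_D = (C_{A0}−C_A) − C_U = 4.215 − 0.03164 = 4.183 kmol/m³.
S̃_{D/U} = C_D/C_U = 4.183/0.03164 = 132.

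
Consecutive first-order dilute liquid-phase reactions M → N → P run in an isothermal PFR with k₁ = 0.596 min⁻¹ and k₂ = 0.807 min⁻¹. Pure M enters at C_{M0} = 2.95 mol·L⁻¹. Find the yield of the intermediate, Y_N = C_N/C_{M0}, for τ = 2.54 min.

0.258

Solving the coupled first-order balances gives C_N(τ) = [k₁/(k₂−k₁)]·C_{M0}·(e^(−k₁τ) − e^(−k₂τ)).
e^(−k₁τ) = e^(−0.596×2.54) = e^(−1.514) = 0.2201; e^(−k₂τ) = e^(−2.050) = 0.1288.
C_N = 0.596×2.95/(0.807−0.596) × (0.2201−0.1288) = 8.333×0.09130 = 0.7608 mol·L⁻¹.
Y_N = C_N/C_{M0} = 0.7608/2.95 = 0.258.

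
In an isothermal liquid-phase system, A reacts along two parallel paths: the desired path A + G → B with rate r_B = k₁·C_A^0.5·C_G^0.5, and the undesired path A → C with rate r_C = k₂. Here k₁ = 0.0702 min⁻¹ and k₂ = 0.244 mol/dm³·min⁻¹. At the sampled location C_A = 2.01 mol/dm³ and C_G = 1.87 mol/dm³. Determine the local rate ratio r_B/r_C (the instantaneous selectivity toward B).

S_{B/C} = r_B/r_C = (k₁·C_A^0.5·C_G^0.5)/(k₂) = (k₁/k₂)·C_A^0.5·C_G^0.5.
= (0.0702×2.010^0.5×1.870^0.5) / (0.244) = 0.1361/0.2440 = 0.558.
Since the desired path is higher order in A, keeping C_A high (PFR or concentrated feed) favours B.

0.558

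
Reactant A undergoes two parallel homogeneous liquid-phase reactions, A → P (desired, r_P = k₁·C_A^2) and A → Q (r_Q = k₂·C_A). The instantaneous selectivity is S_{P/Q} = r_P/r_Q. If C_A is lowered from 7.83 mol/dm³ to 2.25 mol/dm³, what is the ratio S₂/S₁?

0.287

S_{P/Q} = (k₁/k₂)·C_A, so S₂/S₁ = (C_{A,2}/C_{A,1}).
= 2.25/7.83 = 0.287.
Selectivity toward P falls as C_A falls — high-concentration operation is favoured.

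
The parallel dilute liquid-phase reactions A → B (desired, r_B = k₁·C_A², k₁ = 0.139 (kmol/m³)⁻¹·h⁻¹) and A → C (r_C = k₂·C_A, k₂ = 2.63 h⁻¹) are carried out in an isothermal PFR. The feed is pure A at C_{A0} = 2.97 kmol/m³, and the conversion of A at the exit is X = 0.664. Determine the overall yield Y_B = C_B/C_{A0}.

C_A = C_{A0}(1−X) = 0.9979 kmol/m³.
Along a PFR/batch, dC_C/dC_A = −r_C/(r_B+r_C) = −k₂/(k₂+k₁·C_A).
Integrating from C_{A0} to C_A: C_C = (2.63/0.139)·ln[(2.63+0.139·2.97)/(2.63+0.139·0.998)] = 18.92·ln(3.043/2.769) = 1.786 kmol/m³.
Then C_B = (C_{A0}−C_A) − C_C = 1.972 − 1.786 = 0.1858 kmol/m³.
Y_B = C_B/C_{A0} = 0.1858/2.97 = 0.0626.

0.0626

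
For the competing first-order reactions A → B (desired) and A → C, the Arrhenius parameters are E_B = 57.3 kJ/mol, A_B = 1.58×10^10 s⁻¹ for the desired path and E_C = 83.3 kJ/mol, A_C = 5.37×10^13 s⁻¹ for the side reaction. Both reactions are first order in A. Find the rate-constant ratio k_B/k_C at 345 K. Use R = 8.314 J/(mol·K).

With equal orders, S_{B/C} = k_B/k_C = (A_B/A_C)·exp[(E_C−E_B)/(RT)].
(E_C−E_B)/(RT) = (83.3−57.3)×10³/(8.314×345) = 26000/2868 = 9.065.
k_B/k_C = (1.58×10^10/5.37×10^13)·exp(9.065) = 2.942×10^-4 × 8643 = 2.54.

2.54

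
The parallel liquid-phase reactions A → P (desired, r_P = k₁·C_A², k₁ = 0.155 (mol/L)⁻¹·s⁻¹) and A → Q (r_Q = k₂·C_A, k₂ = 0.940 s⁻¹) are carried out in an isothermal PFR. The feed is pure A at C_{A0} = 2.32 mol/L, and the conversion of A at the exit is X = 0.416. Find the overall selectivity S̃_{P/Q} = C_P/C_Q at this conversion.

0.301

C_A = C_{A0}(1−X) = 1.355 mol/L.
Along a PFR/batch, dC_Q/dC_A = −r_Q/(r_P+r_Q) = −k₂/(k₂+k₁·C_A).
Integrating from C_{A0} to C_A: C_Q = (0.940/0.155)·ln[(0.940+0.155·2.32)/(0.940+0.155·1.35)] = 6.065·ln(1.300/1.150) = 0.7416 mol/L.
Then C_P = (C_{A0}−C_A) − C_Q = 0.9651 − 0.7416 = 0.2235 mol/L.
S̃_{P/Q} = C_P/C_Q = 0.2235/0.7416 = 0.301.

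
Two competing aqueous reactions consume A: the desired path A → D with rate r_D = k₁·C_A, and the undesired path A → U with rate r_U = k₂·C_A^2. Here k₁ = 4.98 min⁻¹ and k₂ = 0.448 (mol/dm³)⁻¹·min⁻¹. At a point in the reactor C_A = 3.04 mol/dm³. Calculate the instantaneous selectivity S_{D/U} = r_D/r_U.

3.66

S_{D/U} = r_D/r_U = (k₁·C_A)/(k₂·C_A^2) = (k₁/k₂)·C_A⁻¹.
= (4.98×3.040) / (0.448×3.040^2) = 15.14/4.140 = 3.66.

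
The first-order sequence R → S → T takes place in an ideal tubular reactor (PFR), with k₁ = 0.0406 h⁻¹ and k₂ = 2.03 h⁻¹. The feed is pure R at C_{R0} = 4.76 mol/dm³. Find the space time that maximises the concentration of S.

The intermediate peaks when r₁ = r₂, i.e. k₁e^(−k₁τ) = k₂e^(−k₂τ), giving τ_opt = ln(k₂/k₁)/(k₂−k₁).
= ln(2.03/0.0406)/(2.03−0.0406) = ln(50.00)/1.989 = 3.912/1.989 = 1.97 h.

1.97 h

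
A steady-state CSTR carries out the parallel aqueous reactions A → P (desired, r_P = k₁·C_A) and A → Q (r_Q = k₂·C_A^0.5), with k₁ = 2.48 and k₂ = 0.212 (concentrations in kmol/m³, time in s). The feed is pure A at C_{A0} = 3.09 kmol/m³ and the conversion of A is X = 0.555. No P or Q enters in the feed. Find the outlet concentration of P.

1.60 kmol/m³

Exit C_A = C_{A0}(1−X) = 3.09×0.445 = 1.375 kmol/m³.
Rates in a CSTR are evaluated at the outlet concentration: r_P = 2.48×1.375 = 3.410, r_Q = 0.212×1.375^0.5 = 0.2486.
Fraction of consumed A going to P: r_P/(r_P+r_Q) = 0.9321.
C_P = 0.9321·C_{A0}·X = 0.9321×3.09×0.555 = 1.60 kmol/m³.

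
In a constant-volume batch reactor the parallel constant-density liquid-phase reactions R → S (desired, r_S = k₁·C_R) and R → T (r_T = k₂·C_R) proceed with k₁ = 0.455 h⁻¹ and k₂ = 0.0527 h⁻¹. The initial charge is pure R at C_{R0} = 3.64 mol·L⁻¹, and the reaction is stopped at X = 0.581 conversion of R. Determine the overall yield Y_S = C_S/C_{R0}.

C_R = C_{R0}(1−X) = 1.525 mol·L⁻¹.
Both paths are first order in R, so the instantaneous fraction to S is constant: dC_S/d(−C_R) = k₁/(k₁+k₂) = 0.8962.
C_S = 0.8962·(C_{R0}−C_R) = 0.8962×2.115 = 1.90 mol·L⁻¹.
Y_S = C_S/C_{R0} = 1.895/3.64 = 0.521.

0.521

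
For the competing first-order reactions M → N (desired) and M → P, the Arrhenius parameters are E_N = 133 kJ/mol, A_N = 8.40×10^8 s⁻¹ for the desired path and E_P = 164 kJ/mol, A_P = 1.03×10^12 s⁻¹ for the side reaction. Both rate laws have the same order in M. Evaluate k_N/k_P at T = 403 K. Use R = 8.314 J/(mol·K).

8.50

With equal orders, S_{N/P} = k_N/k_P = (A_N/A_P)·exp[(E_P−E_N)/(RT)].
(E_P−E_N)/(RT) = (164−133)×10³/(8.314×403) = 31000/3351 = 9.252.
k_N/k_P = (8.40×10^8/1.03×10^12)·exp(9.252) = 8.155×10^-4 × 10428 = 8.50.
Since E_N < E_P, lowering the temperature improves selectivity toward N.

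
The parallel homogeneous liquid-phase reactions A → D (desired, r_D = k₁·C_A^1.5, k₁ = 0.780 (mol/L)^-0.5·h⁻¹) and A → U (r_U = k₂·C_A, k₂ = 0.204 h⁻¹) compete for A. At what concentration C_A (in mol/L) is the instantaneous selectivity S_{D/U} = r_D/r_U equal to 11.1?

S_{D/U} = (k₁/k₂)·C_A^0.5 ⇒ C_A = (S·k₂/k₁)^(2).
= (11.1×0.204/0.780)^(2) = (2.903)^(2) = 8.43 mol/L.

8.43 mol/L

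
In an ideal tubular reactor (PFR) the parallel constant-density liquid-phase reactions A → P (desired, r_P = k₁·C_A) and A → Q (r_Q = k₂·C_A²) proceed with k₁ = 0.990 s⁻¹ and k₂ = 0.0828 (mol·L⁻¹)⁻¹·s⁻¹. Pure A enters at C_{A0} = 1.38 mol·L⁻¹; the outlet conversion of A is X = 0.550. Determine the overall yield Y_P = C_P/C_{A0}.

C_A = C_{A0}(1−X) = 0.6210 mol·L⁻¹.
Along a PFR/batch, dC_P/dC_A = −r_P/(r_P+r_Q) = −k₁/(k₁+k₂·C_A).
Integrating from C_{A0} to C_A: C_P = (0.990/0.0828)·ln[(0.990+0.0828·1.38)/(0.990+0.0828·0.621)] = 11.96·ln(1.104/1.041) = 0.7006 mol·L⁻¹.
Y_P = C_P/C_{A0} = 0.7006/1.38 = 0.508.

0.508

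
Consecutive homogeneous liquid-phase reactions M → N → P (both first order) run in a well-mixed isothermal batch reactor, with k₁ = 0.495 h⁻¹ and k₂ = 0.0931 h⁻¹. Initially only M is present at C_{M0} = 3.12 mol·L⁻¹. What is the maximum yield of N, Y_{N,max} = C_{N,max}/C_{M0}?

For a first-order series the maximum intermediate yield is C_{N,max}/C_{M0} = (k₁/k₂)^[k₂/(k₂−k₁)].
= (0.495/0.0931)^(0.0931/(0.0931−0.495)) = (5.317)^(-0.2316) = 0.6791.

0.679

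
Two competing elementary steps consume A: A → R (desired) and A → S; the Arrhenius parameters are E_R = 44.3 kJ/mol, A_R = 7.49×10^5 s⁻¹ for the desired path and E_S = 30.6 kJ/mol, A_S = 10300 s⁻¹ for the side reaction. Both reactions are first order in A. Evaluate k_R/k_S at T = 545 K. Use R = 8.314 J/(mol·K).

Since both paths have the same order in A, the concentration cancels and S_{R/S} = k_R/k_S = (A_R/A_S)·exp[(E_S−E_R)/(RT)].
(E_S−E_R)/(RT) = (30.6−44.3)×10³/(8.314×545) = -13700/4531 = -3.024.
k_R/k_S = (7.49×10^5/10300)·exp(-3.024) = 72.72 × 0.04863 = 3.54.

3.54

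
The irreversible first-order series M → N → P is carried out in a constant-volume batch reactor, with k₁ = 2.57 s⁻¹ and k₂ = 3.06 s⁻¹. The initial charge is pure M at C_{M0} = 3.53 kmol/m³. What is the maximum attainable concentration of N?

At the optimum, C_{N,max}/C_{M0} = (k₁/k₂)^[k₂/(k₂−k₁)].
= (2.57/3.06)^(3.06/(3.06−2.57)) = (0.8399)^(6.245) = 0.3363.
C_{N,max} = 0.3363×3.53 = 1.19 kmol/m³.

1.19 kmol/m³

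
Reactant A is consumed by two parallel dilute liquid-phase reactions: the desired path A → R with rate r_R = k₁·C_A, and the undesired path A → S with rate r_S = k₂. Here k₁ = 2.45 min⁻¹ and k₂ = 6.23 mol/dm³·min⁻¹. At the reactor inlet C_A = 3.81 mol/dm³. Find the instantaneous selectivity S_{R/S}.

S_{R/S} = r_R/r_S = (k₁·C_A)/(k₂) = (k₁/k₂)·C_A.
= (2.45×3.810) / (6.23) = 9.335/6.230 = 1.50.

1.50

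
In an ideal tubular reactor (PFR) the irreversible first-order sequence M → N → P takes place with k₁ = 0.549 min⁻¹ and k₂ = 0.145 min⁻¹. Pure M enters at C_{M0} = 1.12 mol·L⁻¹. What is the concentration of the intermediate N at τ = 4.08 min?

Solving the coupled first-order balances gives C_N(τ) = [k₁/(k₂−k₁)]·C_{M0}·(e^(−k₁τ) − e^(−k₂τ)).
e^(−k₁τ) = e^(−0.549×4.08) = e^(−2.240) = 0.1065; e^(−k₂τ) = e^(−0.5916) = 0.5534.
C_N = 0.549×1.12/(0.145−0.549) × (0.1065−0.5534) = (-1.522)×(-0.4470) = 0.6803 mol·L⁻¹.

0.680 mol·L⁻¹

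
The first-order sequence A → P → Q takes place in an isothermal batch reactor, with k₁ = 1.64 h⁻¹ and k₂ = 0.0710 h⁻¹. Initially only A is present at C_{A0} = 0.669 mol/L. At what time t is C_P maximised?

2.00 h

For first-order series the maximum of C_P occurs at t_opt = ln(k₂/k₁)/(k₂−k₁).
= ln(0.0710/1.64)/(0.0710−1.64) = ln(0.04329)/-1.569 = -3.140/-1.569 = 2.00 h.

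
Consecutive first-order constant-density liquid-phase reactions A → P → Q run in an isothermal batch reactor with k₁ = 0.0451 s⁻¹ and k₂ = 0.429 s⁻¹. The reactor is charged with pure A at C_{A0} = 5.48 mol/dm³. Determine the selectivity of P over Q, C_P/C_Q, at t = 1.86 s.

2.18

The intermediate concentration in a first-order A→B→C sequence is C_P = k₁C_{A0}(e^(−k₁t) − e^(−k₂t))/(k₂−k₁).
e^(−k₁t) = e^(−0.0451×1.86) = e^(−0.08389) = 0.9195; e^(−k₂t) = e^(−0.7979) = 0.4503.
C_P = 0.0451×5.48/(0.429−0.0451) × (0.9195−0.4503) = 0.6438×0.4693 = 0.3021 mol/dm³.
C_A = C_{A0}e^(−k₁t) = 5.039 mol/dm³, so C_Q = C_{A0}−C_A−C_P = 0.1388 mol/dm³; C_P/C_Q = 2.18.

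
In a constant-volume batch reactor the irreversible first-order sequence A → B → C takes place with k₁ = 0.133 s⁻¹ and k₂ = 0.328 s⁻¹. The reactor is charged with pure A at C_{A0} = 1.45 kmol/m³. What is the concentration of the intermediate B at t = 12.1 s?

0.179 kmol/m³

For first-order series with pure A initially, C_B(t) = k₁C_{A0}/(k₂−k₁)·(e^(−k₁t) − e^(−k₂t)).
e^(−k₁t) = e^(−0.133×12.1) = e^(−1.609) = 0.2000; e^(−k₂t) = e^(−3.969) = 0.01890.
C_B = 0.133×1.45/(0.328−0.133) × (0.2000−0.01890) = 0.9890×0.1811 = 0.1791 kmol/m³.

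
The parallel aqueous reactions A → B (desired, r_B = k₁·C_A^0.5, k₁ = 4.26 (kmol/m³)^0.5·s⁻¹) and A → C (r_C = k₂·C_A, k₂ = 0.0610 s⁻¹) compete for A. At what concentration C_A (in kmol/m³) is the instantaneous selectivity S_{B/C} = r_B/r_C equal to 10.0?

S_{B/C} = (k₁/k₂)·C_A^-0.5 ⇒ C_A = (S·k₂/k₁)^(-2).
= (10.0×0.0610/4.26)^(-2) = (0.1432)^(-2) = 48.8 kmol/m³.

48.8 kmol/m³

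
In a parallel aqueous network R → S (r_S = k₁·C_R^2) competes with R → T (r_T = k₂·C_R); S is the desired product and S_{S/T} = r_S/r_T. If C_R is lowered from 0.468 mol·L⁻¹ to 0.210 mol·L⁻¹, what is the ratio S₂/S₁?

0.449

S_{S/T} = (k₁/k₂)·C_R, so S₂/S₁ = (C_{R,2}/C_{R,1}).
= 0.210/0.468 = 0.449.
Selectivity toward S falls as C_R falls — high-concentration operation is favoured.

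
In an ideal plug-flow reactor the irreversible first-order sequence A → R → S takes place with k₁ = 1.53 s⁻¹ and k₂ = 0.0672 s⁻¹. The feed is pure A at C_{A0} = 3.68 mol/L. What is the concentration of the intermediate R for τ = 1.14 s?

2.89 mol/L

Solving the coupled first-order balances gives C_R(τ) = [k₁/(k₂−k₁)]·C_{A0}·(e^(−k₁τ) − e^(−k₂τ)).
e^(−k₁τ) = e^(−1.53×1.14) = e^(−1.744) = 0.1748; e^(−k₂τ) = e^(−0.07661) = 0.9263.
C_R = 1.53×3.68/(0.0672−1.53) × (0.1748−0.9263) = (-3.849)×(-0.7515) = 2.892 mol/L.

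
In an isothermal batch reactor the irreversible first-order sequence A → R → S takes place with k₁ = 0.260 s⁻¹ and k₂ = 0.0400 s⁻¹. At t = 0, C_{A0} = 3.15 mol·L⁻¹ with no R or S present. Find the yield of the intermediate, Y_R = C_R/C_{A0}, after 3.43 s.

For first-order series with pure A initially, C_R(t) = k₁C_{A0}/(k₂−k₁)·(e^(−k₁t) − e^(−k₂t)).
e^(−k₁t) = e^(−0.260×3.43) = e^(−0.8918) = 0.4099; e^(−k₂t) = e^(−0.1372) = 0.8718.
C_R = 0.260×3.15/(0.0400−0.260) × (0.4099−0.8718) = (-3.723)×(-0.4619) = 1.719 mol·L⁻¹.
Y_R = C_R/C_{A0} = 1.719/3.15 = 0.546.

0.546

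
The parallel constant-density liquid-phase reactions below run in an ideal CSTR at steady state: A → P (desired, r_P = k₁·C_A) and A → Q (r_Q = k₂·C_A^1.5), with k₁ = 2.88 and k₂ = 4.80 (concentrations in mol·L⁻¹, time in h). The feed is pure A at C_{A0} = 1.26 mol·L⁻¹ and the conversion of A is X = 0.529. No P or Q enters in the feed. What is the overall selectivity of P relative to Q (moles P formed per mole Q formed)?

Exit C_A = C_{A0}(1−X) = 1.26×0.471 = 0.5935 mol·L⁻¹.
In a CSTR the entire volume is at exit conditions, so r_P = 2.88×0.5935 = 1.709 and r_Q = 4.80×0.5935^1.5 = 2.194.
Overall selectivity = C_P/C_Q = r_Pτ/(r_Qτ) = r_P/r_Q = 0.779.

0.779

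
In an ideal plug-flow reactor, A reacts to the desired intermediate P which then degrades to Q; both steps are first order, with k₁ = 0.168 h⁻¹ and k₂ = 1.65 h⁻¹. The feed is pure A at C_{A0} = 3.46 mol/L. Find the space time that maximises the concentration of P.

1.54 h

For first-order series the maximum of C_P occurs at τ_opt = ln(k₂/k₁)/(k₂−k₁).
= ln(1.65/0.168)/(1.65−0.168) = ln(9.821)/1.482 = 2.285/1.482 = 1.54 h.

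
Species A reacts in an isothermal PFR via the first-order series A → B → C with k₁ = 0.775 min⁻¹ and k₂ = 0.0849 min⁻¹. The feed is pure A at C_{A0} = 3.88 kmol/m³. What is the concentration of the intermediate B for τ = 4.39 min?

The intermediate concentration in a first-order A→B→C sequence is C_B = k₁C_{A0}(e^(−k₁τ) − e^(−k₂τ))/(k₂−k₁).
e^(−k₁τ) = e^(−0.775×4.39) = e^(−3.402) = 0.03330; e^(−k₂τ) = e^(−0.3727) = 0.6889.
C_B = 0.775×3.88/(0.0849−0.775) × (0.03330−0.6889) = (-4.357)×(-0.6556) = 2.857 kmol/m³.

2.86 kmol/m³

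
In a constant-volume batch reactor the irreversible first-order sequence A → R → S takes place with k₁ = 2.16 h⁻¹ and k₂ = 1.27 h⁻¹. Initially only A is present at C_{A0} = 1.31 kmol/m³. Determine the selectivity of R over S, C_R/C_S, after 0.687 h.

1.50

The intermediate concentration in a first-order A→B→C sequence is C_R = k₁C_{A0}(e^(−k₁t) − e^(−k₂t))/(k₂−k₁).
e^(−k₁t) = e^(−2.16×0.687) = e^(−1.484) = 0.2267; e^(−k₂t) = e^(−0.8725) = 0.4179.
C_R = 2.16×1.31/(1.27−2.16) × (0.2267−0.4179) = (-3.179)×(-0.1912) = 0.6078 kmol/m³.
C_A = C_{A0}e^(−k₁t) = 0.2970 kmol/m³, so C_S = C_{A0}−C_A−C_R = 0.4052 kmol/m³; C_R/C_S = 1.50.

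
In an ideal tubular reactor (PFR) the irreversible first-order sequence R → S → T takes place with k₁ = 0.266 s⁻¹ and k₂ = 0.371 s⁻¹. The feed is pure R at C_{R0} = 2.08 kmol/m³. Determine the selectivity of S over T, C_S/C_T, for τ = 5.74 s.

For first-order series with pure R initially, C_S(τ) = k₁C_{R0}/(k₂−k₁)·(e^(−k₁τ) − e^(−k₂τ)).
e^(−k₁τ) = e^(−0.266×5.74) = e^(−1.527) = 0.2172; e^(−k₂τ) = e^(−2.130) = 0.1189.
C_S = 0.266×2.08/(0.371−0.266) × (0.2172−0.1189) = 5.269×0.09833 = 0.5181 kmol/m³.
C_R = C_{R0}e^(−k₁τ) = 0.4518 kmol/m³, so C_T = C_{R0}−C_R−C_S = 1.110 kmol/m³; C_S/C_T = 0.467.

0.467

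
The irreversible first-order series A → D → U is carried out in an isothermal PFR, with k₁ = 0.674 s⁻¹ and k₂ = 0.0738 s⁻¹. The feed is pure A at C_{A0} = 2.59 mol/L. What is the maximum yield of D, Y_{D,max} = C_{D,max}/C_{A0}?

Evaluating C_D at τ_opt = ln(k₂/k₁)/(k₂−k₁) gives C_{D,max}/C_{A0} = (k₁/k₂)^[k₂/(k₂−k₁)].
= (0.674/0.0738)^(0.0738/(0.0738−0.674)) = (9.133)^(-0.1230) = 0.7619.

0.762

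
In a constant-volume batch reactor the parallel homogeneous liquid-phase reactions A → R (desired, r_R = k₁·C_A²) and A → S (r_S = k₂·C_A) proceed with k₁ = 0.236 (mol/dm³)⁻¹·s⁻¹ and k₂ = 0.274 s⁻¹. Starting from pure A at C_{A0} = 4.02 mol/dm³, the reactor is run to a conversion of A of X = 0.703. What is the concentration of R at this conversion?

1.91 mol/dm³

C_A = C_{A0}(1−X) = 1.194 mol/dm³.
Along a PFR/batch, dC_S/dC_A = −r_S/(r_R+r_S) = −k₂/(k₂+k₁·C_A).
Integrating from C_{A0} to C_A: C_S = (0.274/0.236)·ln[(0.274+0.236·4.02)/(0.274+0.236·1.19)] = 1.161·ln(1.223/0.5558) = 0.9154 mol/dm³.
Then C_R = (C_{A0}−C_A) − C_S = 2.826 − 0.9154 = 1.911 mol/dm³.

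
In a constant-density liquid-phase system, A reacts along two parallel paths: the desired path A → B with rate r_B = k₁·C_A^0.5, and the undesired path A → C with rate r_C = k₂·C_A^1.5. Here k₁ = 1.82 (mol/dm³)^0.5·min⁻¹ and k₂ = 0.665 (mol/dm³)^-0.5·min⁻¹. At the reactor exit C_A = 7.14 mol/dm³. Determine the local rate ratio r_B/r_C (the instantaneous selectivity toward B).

S_{B/C} = r_B/r_C = (k₁·C_A^0.5)/(k₂·C_A^1.5) = (k₁/k₂)·C_A⁻¹.
= (1.82×7.140^0.5) / (0.665×7.140^1.5) = 4.863/12.69 = 0.383.

0.383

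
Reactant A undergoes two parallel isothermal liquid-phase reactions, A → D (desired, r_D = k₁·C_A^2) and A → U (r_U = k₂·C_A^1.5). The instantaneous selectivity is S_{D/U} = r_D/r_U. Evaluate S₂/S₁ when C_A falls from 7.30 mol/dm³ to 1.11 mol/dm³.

0.390

S_{D/U} = (k₁/k₂)·C_A^0.5, so S₂/S₁ = (C_{A,2}/C_{A,1})^0.5.
= (1.11/7.30)^0.5 = (0.1521)^0.5 = 0.390.
Selectivity toward D falls as C_A falls — high-concentration operation is favoured.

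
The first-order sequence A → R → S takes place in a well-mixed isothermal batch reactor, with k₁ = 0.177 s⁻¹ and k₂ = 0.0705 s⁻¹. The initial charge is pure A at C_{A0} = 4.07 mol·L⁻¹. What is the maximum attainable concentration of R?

2.21 mol·L⁻¹

At the optimum, C_{R,max}/C_{A0} = (k₁/k₂)^[k₂/(k₂−k₁)].
= (0.177/0.0705)^(0.0705/(0.0705−0.177)) = (2.511)^(-0.6620) = 0.5437.
C_{R,max} = 0.5437×4.07 = 2.21 mol·L⁻¹.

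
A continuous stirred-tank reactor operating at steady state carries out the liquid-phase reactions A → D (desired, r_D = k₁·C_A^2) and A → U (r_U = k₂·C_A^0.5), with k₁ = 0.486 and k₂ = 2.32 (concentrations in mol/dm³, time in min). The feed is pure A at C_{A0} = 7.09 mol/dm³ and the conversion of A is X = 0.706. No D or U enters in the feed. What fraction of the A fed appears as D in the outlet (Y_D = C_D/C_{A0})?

Exit C_A = C_{A0}(1−X) = 7.09×0.294 = 2.084 mol/dm³.
A CSTR operates uniformly at the exit composition, giving r_D = 2.112 and r_U = 3.350 (each k·C_A^n at C_A = 2.084).
Fraction of consumed A going to D: r_D/(r_D+r_U) = 0.3867.
C_D = 0.3867·C_{A0}·X = 0.3867×7.09×0.706 = 1.94 mol/dm³; Y_D = C_D/C_{A0} = 0.273.

0.273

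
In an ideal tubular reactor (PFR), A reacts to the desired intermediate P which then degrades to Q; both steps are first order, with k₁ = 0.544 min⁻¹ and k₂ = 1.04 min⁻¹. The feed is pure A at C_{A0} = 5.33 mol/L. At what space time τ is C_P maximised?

Setting dC_P/dτ = 0 gives τ_opt = ln(k₂/k₁)/(k₂−k₁).
= ln(1.04/0.544)/(1.04−0.544) = ln(1.912)/0.4960 = 0.6480/0.4960 = 1.31 min.

1.31 min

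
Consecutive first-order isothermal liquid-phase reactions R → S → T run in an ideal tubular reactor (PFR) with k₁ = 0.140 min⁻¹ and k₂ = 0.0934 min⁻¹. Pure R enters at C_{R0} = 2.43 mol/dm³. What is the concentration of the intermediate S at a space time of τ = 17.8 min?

The intermediate concentration in a first-order A→B→C sequence is C_S = k₁C_{R0}(e^(−k₁τ) − e^(−k₂τ))/(k₂−k₁).
e^(−k₁τ) = e^(−0.140×17.8) = e^(−2.492) = 0.08274; e^(−k₂τ) = e^(−1.663) = 0.1897.
C_S = 0.140×2.43/(0.0934−0.140) × (0.08274−0.1897) = (-7.300)×(-0.1069) = 0.7805 mol/dm³.

0.781 mol/dm³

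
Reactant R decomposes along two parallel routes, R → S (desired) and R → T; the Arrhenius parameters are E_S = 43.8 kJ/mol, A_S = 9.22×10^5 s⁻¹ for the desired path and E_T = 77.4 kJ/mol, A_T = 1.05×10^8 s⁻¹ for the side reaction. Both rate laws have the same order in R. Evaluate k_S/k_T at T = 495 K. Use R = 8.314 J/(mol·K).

30.9

With equal orders, S_{S/T} = k_S/k_T = (A_S/A_T)·exp[(E_T−E_S)/(RT)].
(E_T−E_S)/(RT) = (77.4−43.8)×10³/(8.314×495) = 33600/4115 = 8.164.
k_S/k_T = (9.22×10^5/1.05×10^8)·exp(8.164) = 0.008781 × 3514 = 30.9.
Since E_S < E_T, lowering the temperature improves selectivity toward S.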